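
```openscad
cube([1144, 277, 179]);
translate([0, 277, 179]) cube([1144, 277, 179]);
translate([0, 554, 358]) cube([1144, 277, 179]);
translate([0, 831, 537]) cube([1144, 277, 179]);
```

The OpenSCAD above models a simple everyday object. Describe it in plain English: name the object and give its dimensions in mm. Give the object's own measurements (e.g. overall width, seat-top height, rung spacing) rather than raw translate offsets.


A straight staircase of 4 solid steps. Each step is 1144 mm wide (x), 277 mm deep (y, the going) and 179 mm tall (the rise). The first step rests on the floor; each subsequent step sits one going further in +y and one rise higher in +z, directly behind and above the previous step with no overlap.


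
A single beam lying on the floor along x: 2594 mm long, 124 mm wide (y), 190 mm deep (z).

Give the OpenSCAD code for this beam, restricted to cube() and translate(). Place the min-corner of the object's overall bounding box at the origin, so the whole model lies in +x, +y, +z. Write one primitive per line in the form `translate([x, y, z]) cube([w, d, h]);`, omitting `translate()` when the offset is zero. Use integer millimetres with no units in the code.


cube([2594, 124, 190]);


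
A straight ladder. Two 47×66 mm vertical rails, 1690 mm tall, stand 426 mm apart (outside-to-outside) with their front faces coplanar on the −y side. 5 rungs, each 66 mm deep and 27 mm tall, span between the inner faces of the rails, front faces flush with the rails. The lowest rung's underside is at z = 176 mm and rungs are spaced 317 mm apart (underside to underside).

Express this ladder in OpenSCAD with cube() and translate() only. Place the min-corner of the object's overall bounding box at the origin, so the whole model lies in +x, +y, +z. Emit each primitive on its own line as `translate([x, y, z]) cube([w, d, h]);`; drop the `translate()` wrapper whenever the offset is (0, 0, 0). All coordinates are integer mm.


// rung span = 426 - 2*47 = 332
// rung[k] z = 176 + k*317
cube([47, 66, 1690]);
translate([379, 0, 0]) cube([47, 66, 1690]);
translate([47, 0, 176]) cube([332, 66, 27]);
translate([47, 0, 493]) cube([332, 66, 27]);
translate([47, 0, 810]) cube([332, 66, 27]);
translate([47, 0, 1127]) cube([332, 66, 27]);
translate([47, 0, 1444]) cube([332, 66, 27]);


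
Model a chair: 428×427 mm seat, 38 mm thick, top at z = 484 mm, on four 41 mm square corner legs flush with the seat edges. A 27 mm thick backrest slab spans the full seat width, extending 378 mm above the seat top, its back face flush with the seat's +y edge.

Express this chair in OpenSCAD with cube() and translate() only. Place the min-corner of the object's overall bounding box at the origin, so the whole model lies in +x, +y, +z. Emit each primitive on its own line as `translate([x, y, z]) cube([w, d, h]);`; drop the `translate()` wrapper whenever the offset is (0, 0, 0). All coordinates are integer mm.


translate([0, 0, 446]) cube([428, 427, 38]);
cube([41, 41, 446]);
translate([387, 0, 0]) cube([41, 41, 446]);
translate([0, 386, 0]) cube([41, 41, 446]);
translate([387, 386, 0]) cube([41, 41, 446]);
translate([0, 400, 484]) cube([428, 27, 378]);


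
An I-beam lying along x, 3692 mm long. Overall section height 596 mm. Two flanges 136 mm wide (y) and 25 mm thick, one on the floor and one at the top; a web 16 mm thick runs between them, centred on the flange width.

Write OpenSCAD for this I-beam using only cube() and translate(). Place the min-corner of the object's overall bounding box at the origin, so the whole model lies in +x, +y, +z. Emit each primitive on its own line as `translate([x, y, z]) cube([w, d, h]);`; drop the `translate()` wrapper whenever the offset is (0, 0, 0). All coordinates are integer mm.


cube([3692, 136, 25]);
translate([0, 60, 25]) cube([3692, 16, 546]);
translate([0, 0, 571]) cube([3692, 136, 25]);


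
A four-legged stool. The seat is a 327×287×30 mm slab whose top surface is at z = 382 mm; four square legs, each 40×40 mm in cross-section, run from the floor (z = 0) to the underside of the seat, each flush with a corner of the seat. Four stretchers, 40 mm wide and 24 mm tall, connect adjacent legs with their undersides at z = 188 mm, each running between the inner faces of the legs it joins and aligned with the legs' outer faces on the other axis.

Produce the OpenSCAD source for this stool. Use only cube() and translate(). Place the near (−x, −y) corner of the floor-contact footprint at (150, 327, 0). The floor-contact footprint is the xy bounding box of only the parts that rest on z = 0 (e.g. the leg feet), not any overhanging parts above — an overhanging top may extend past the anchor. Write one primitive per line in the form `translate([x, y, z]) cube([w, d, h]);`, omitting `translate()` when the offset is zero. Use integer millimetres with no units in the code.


translate([150, 327, 352]) cube([327, 287, 30]);
translate([150, 327, 0]) cube([40, 40, 352]);
translate([437, 327, 0]) cube([40, 40, 352]);
translate([150, 574, 0]) cube([40, 40, 352]);
translate([437, 574, 0]) cube([40, 40, 352]);
translate([190, 327, 188]) cube([247, 40, 24]);
translate([190, 574, 188]) cube([247, 40, 24]);
translate([150, 367, 188]) cube([40, 207, 24]);
translate([437, 367, 188]) cube([40, 207, 24]);


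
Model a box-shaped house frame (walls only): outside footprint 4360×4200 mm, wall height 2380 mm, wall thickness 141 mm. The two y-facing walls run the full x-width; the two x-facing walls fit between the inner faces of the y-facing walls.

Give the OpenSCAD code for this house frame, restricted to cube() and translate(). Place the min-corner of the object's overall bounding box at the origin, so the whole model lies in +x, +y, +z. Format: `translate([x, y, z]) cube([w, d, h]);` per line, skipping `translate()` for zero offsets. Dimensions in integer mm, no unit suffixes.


cube([4360, 141, 2380]);
translate([0, 4059, 0]) cube([4360, 141, 2380]);
translate([0, 141, 0]) cube([141, 3918, 2380]);
translate([4219, 141, 0]) cube([141, 3918, 2380]);


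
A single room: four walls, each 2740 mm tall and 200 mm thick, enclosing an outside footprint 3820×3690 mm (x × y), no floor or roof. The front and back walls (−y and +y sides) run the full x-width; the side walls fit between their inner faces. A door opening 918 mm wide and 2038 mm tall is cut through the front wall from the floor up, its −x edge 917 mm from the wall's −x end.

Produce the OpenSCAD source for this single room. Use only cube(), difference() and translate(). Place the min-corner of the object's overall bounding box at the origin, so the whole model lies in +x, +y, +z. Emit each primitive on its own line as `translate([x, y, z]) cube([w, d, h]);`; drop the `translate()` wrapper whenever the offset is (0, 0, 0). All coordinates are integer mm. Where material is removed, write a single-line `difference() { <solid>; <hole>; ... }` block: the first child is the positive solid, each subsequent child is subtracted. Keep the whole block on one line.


difference() { cube([3820, 200, 2740]); translate([917, 0, 0]) cube([918, 200, 2038]); }
translate([0, 3490, 0]) cube([3820, 200, 2740]);
translate([0, 200, 0]) cube([200, 3290, 2740]);
translate([3620, 200, 0]) cube([200, 3290, 2740]);


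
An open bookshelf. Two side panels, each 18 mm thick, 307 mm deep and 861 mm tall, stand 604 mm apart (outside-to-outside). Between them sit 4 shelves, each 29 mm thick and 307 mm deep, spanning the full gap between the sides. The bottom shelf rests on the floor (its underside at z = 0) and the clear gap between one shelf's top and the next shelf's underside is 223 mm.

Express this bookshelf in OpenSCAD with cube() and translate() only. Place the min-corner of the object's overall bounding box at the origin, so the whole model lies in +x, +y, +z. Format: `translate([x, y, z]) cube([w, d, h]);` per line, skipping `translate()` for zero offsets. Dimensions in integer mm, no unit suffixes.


cube([18, 307, 861]);
translate([586, 0, 0]) cube([18, 307, 861]);
translate([18, 0, 0]) cube([568, 307, 29]);
translate([18, 0, 252]) cube([568, 307, 29]);
translate([18, 0, 504]) cube([568, 307, 29]);
translate([18, 0, 756]) cube([568, 307, 29]);


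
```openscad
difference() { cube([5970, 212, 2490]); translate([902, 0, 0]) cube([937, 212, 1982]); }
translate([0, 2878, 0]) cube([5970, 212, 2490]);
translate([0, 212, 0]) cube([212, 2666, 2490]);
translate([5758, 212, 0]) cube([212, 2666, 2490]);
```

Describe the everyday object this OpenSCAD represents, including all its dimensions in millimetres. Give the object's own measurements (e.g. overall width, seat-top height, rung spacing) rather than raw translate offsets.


A single room: four walls, each 2490 mm tall and 212 mm thick, enclosing an outside footprint 5970×3090 mm (x × y), no floor or roof. The front and back walls (−y and +y sides) run the full x-width; the side walls fit between their inner faces. A door opening 937 mm wide and 1982 mm tall is cut through the front wall from the floor up, its −x edge 902 mm from the wall's −x end.


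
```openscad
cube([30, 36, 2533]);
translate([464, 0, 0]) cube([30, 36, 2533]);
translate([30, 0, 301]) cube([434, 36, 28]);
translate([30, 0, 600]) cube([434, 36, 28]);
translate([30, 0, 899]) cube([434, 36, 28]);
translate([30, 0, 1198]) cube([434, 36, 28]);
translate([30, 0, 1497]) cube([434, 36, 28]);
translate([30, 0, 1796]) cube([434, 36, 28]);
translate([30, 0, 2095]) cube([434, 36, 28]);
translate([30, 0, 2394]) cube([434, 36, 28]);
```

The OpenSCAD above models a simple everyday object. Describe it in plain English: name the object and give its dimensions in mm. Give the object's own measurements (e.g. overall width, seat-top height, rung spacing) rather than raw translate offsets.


A straight ladder. Two 30×36 mm vertical rails, 2533 mm tall, stand 494 mm apart (outside-to-outside) with their front faces coplanar on the −y side. 8 rungs, each 36 mm deep and 28 mm tall, span between the inner faces of the rails, front faces flush with the rails. The lowest rung's underside is at z = 301 mm and rungs are spaced 299 mm apart (underside to underside).


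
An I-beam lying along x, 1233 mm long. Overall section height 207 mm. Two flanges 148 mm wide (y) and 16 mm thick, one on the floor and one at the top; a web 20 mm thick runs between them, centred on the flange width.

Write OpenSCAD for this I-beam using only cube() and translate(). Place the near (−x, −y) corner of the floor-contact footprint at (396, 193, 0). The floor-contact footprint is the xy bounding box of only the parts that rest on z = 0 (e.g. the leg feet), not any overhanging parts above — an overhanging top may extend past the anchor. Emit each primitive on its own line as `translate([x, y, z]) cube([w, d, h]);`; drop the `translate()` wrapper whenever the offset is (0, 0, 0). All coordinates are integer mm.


translate([396, 193, 0]) cube([1233, 148, 16]);
translate([396, 257, 16]) cube([1233, 20, 175]);
translate([396, 193, 191]) cube([1233, 148, 16]);


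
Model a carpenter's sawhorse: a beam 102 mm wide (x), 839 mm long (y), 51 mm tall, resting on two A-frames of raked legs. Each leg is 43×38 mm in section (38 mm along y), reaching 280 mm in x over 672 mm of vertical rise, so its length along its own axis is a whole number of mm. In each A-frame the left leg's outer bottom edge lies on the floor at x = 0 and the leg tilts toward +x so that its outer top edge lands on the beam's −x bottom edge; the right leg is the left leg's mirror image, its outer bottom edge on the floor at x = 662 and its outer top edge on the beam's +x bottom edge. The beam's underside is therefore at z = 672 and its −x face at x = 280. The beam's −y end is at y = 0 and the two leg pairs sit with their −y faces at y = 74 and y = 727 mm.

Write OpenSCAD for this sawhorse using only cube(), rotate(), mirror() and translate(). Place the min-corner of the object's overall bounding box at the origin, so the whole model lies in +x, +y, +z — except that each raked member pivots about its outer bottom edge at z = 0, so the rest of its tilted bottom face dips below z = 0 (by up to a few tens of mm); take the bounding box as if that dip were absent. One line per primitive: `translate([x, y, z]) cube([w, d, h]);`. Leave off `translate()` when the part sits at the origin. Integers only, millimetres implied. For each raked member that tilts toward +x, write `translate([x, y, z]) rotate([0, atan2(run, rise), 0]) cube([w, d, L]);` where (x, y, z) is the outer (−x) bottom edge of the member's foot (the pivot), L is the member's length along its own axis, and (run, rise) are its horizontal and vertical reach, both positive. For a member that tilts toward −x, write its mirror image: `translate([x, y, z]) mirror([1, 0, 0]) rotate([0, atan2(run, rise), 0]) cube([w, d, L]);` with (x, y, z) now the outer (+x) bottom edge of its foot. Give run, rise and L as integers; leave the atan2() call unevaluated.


translate([280, 0, 672]) cube([102, 839, 51]);
translate([0, 74, 0]) rotate([0, atan2(280, 672), 0]) cube([43, 38, 728]);
translate([662, 74, 0]) mirror([1, 0, 0]) rotate([0, atan2(280, 672), 0]) cube([43, 38, 728]);
translate([0, 727, 0]) rotate([0, atan2(280, 672), 0]) cube([43, 38, 728]);
translate([662, 727, 0]) mirror([1, 0, 0]) rotate([0, atan2(280, 672), 0]) cube([43, 38, 728]);


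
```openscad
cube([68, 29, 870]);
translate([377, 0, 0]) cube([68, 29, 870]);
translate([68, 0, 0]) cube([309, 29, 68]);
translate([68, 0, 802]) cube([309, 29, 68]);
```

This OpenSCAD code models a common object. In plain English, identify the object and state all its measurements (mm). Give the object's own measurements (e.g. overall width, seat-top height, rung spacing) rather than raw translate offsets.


A rectangular picture frame lying in the x–z plane (depth along y). The opening is 309 mm wide (x) by 734 mm tall (z), surrounded by a border 68 mm wide on all four sides. The frame is 29 mm deep and is made of two full-height vertical stiles with two horizontal rails fitted between them.


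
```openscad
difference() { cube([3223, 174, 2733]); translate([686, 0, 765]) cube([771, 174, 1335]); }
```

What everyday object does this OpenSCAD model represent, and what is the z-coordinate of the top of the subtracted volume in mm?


A wall with a window opening. The window head height is 2100 mm.

A wall with a rectangular opening subtracted — a window. Sill at z = 765, opening 1335 mm tall, so the head is at 765 + 1335 = 2100 mm.


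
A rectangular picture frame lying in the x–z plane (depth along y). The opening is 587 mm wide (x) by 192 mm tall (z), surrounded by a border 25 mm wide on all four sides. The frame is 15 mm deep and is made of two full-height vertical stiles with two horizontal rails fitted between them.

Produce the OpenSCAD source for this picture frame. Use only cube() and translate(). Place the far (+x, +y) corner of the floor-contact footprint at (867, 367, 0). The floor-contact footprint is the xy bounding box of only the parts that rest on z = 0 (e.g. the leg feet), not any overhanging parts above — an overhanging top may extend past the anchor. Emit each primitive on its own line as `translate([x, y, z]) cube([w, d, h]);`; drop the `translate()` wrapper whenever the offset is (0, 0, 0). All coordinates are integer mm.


translate([230, 352, 0]) cube([25, 15, 242]);
translate([842, 352, 0]) cube([25, 15, 242]);
translate([255, 352, 0]) cube([587, 15, 25]);
translate([255, 352, 217]) cube([587, 15, 25]);


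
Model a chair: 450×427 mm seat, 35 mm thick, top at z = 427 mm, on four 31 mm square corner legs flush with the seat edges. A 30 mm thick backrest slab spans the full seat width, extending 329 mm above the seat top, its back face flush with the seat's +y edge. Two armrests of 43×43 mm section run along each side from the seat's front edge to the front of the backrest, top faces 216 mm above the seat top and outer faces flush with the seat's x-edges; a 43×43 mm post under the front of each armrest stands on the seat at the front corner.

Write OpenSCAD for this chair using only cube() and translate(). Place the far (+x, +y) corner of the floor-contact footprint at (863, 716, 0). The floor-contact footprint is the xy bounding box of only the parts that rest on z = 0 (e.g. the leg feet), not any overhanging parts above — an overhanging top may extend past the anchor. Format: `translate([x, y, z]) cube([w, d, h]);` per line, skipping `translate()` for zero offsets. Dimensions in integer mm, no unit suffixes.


translate([413, 289, 392]) cube([450, 427, 35]);
translate([413, 289, 0]) cube([31, 31, 392]);
translate([832, 289, 0]) cube([31, 31, 392]);
translate([413, 685, 0]) cube([31, 31, 392]);
translate([832, 685, 0]) cube([31, 31, 392]);
translate([413, 686, 427]) cube([450, 30, 329]);
translate([413, 289, 600]) cube([43, 397, 43]);
translate([820, 289, 600]) cube([43, 397, 43]);
translate([413, 289, 427]) cube([43, 43, 173]);
translate([820, 289, 427]) cube([43, 43, 173]);


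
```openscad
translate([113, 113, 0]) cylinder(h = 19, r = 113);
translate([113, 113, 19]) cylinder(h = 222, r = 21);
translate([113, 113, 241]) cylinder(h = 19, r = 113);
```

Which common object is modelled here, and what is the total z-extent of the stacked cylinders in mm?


A spool. The overall height is 260 mm.

Three coaxial cylinders, large–small–large — a spool. Two 19 mm flanges and a 222 mm core give 19 + 222 + 19 = 260 mm.


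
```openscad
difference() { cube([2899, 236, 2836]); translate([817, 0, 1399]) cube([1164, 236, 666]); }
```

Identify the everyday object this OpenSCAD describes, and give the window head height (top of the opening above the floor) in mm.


A wall with a window opening. The window head height is 2065 mm.

A wall with a rectangular opening subtracted — a window. Sill at z = 1399, opening 666 mm tall, so the head is at 1399 + 666 = 2065 mm.


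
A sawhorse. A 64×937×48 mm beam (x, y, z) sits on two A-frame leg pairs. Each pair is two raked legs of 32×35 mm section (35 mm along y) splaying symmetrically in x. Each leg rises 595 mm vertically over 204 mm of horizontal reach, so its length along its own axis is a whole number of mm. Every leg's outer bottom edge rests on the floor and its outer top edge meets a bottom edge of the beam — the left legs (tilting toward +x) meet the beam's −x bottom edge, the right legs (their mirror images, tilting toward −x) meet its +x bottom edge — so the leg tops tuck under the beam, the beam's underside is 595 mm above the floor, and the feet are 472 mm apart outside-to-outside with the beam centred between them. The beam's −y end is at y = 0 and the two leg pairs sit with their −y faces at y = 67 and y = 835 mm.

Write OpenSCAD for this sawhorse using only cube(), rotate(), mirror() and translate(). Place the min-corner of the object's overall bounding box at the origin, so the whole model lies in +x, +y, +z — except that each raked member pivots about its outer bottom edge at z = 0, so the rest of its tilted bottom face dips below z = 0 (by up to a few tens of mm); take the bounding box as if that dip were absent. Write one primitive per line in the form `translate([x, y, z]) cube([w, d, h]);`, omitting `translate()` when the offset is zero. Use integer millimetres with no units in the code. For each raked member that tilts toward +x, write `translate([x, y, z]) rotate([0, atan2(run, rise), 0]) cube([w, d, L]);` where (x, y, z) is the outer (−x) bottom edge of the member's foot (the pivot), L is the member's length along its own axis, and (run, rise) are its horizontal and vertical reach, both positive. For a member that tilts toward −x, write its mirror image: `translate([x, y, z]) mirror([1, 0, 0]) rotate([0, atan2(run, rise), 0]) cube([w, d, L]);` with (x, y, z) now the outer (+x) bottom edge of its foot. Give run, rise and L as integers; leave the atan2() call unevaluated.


// leg length = √(204² + 595²) = 629
// right-leg outer foot x = 2·204 + 64 = 472
// beam min-corner = (204, 0, 595)
translate([204, 0, 595]) cube([64, 937, 48]);
translate([0, 67, 0]) rotate([0, atan2(204, 595), 0]) cube([32, 35, 629]);
translate([472, 67, 0]) mirror([1, 0, 0]) rotate([0, atan2(204, 595), 0]) cube([32, 35, 629]);
translate([0, 835, 0]) rotate([0, atan2(204, 595), 0]) cube([32, 35, 629]);
translate([472, 835, 0]) mirror([1, 0, 0]) rotate([0, atan2(204, 595), 0]) cube([32, 35, 629]);


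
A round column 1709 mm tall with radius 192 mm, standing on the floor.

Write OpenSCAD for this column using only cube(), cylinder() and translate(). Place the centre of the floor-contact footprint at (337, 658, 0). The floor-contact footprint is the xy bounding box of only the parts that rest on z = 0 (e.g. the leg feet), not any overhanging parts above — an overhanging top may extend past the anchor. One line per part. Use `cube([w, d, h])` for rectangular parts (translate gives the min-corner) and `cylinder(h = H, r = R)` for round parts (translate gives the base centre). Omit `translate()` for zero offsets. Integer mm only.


translate([337, 658, 0]) cylinder(h = 1709, r = 192);


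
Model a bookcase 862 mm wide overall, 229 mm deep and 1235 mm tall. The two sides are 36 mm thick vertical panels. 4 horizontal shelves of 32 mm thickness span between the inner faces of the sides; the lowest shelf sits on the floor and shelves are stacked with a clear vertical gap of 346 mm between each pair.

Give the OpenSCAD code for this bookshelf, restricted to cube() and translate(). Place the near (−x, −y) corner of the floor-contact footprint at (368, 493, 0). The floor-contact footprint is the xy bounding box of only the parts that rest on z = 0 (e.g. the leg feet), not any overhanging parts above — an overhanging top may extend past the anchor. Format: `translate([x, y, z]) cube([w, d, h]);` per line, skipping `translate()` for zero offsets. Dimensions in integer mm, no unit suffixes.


translate([368, 493, 0]) cube([36, 229, 1235]);
translate([1194, 493, 0]) cube([36, 229, 1235]);
translate([404, 493, 0]) cube([790, 229, 32]);
translate([404, 493, 378]) cube([790, 229, 32]);
translate([404, 493, 756]) cube([790, 229, 32]);
translate([404, 493, 1134]) cube([790, 229, 32]);


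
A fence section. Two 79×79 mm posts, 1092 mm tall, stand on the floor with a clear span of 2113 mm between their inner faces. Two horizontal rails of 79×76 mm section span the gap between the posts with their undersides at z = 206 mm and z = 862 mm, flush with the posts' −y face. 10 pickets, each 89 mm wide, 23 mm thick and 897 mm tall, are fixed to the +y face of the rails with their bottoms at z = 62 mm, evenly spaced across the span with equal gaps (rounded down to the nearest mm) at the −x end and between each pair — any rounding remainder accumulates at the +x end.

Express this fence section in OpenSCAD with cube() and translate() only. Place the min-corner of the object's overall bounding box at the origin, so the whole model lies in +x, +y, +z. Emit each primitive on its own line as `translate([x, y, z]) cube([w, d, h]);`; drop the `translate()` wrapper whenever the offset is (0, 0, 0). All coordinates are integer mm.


cube([79, 79, 1092]);
translate([2192, 0, 0]) cube([79, 79, 1092]);
translate([79, 0, 206]) cube([2113, 79, 76]);
translate([79, 0, 862]) cube([2113, 79, 76]);
translate([190, 79, 62]) cube([89, 23, 897]);
translate([390, 79, 62]) cube([89, 23, 897]);
translate([590, 79, 62]) cube([89, 23, 897]);
translate([790, 79, 62]) cube([89, 23, 897]);
translate([990, 79, 62]) cube([89, 23, 897]);
translate([1190, 79, 62]) cube([89, 23, 897]);
translate([1390, 79, 62]) cube([89, 23, 897]);
translate([1590, 79, 62]) cube([89, 23, 897]);
translate([1790, 79, 62]) cube([89, 23, 897]);
translate([1990, 79, 62]) cube([89, 23, 897]);


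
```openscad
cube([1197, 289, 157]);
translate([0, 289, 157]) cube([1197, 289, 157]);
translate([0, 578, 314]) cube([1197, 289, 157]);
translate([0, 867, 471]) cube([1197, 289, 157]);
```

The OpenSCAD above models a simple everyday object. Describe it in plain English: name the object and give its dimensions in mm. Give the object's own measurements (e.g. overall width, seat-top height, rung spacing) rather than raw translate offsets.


A straight staircase of 4 solid steps. Each step is 1197 mm wide (x), 289 mm deep (y, the going) and 157 mm tall (the rise). The first step rests on the floor; each subsequent step sits one going further in +y and one rise higher in +z, directly behind and above the previous step with no overlap.


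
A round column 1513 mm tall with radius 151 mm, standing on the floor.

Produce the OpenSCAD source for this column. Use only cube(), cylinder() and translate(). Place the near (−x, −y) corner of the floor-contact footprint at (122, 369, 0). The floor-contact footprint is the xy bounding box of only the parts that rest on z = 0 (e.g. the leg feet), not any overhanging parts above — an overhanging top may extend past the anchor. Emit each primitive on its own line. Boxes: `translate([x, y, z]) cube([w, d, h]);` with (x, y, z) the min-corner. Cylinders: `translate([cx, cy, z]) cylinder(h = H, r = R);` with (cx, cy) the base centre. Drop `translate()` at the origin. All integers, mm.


translate([273, 520, 0]) cylinder(h = 1513, r = 151);


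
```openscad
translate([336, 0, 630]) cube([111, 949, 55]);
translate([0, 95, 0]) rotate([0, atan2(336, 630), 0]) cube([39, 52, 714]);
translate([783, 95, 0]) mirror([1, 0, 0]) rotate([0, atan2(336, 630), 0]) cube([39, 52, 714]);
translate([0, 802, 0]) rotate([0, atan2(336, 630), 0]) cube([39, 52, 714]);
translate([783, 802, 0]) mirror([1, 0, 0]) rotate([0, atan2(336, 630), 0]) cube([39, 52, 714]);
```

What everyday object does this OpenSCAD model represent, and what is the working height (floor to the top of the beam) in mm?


A sawhorse. The overall height is 685 mm.

A beam across two mirrored pairs of raked legs — a sawhorse. The beam's underside is at z = 630 (matching the legs' vertical rise in atan2(336, 630)) and the beam is 55 mm tall, so its top is at 630 + 55 = 685 mm. The raked legs top out at the beam's underside, so that is the highest point.


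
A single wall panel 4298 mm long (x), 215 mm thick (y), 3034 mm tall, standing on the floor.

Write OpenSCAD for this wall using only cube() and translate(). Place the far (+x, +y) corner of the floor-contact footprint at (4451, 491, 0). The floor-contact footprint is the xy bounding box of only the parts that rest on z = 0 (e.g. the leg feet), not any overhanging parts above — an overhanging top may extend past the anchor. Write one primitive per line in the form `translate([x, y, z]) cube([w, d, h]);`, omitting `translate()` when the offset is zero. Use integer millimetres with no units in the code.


translate([153, 276, 0]) cube([4298, 215, 3034]);


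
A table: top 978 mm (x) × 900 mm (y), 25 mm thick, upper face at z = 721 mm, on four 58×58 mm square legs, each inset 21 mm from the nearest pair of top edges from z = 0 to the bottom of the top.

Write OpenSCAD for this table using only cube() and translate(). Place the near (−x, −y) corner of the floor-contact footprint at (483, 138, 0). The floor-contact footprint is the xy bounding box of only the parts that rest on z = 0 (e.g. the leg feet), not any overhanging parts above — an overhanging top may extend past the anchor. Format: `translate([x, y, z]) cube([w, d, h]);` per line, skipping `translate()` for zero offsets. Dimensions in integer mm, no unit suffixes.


translate([462, 117, 696]) cube([978, 900, 25]);
translate([483, 138, 0]) cube([58, 58, 696]);
translate([1361, 138, 0]) cube([58, 58, 696]);
translate([483, 938, 0]) cube([58, 58, 696]);
translate([1361, 938, 0]) cube([58, 58, 696]);


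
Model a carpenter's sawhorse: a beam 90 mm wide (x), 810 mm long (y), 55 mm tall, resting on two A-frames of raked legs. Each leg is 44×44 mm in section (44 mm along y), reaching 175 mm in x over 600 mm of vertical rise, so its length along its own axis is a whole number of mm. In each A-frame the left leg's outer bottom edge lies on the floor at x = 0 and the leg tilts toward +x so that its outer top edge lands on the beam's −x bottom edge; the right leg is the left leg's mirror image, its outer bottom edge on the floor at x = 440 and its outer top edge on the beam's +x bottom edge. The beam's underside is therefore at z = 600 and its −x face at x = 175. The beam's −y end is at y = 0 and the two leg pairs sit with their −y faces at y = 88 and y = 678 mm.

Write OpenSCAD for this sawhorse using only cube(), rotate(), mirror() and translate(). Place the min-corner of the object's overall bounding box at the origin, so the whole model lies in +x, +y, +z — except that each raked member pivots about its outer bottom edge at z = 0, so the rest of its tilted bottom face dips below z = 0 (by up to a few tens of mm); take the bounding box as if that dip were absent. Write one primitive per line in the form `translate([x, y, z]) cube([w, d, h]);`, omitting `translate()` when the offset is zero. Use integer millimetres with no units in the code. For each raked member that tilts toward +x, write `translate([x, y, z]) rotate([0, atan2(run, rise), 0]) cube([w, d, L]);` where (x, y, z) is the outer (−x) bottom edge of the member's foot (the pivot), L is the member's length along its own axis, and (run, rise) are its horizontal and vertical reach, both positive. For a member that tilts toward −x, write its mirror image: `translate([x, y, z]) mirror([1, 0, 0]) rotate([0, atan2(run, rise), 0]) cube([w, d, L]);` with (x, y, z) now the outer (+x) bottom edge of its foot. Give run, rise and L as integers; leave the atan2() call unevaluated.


// leg length = √(175² + 600²) = 625
// right-leg outer foot x = 2·175 + 90 = 440
// beam min-corner = (175, 0, 600)
translate([175, 0, 600]) cube([90, 810, 55]);
translate([0, 88, 0]) rotate([0, atan2(175, 600), 0]) cube([44, 44, 625]);
translate([440, 88, 0]) mirror([1, 0, 0]) rotate([0, atan2(175, 600), 0]) cube([44, 44, 625]);
translate([0, 678, 0]) rotate([0, atan2(175, 600), 0]) cube([44, 44, 625]);
translate([440, 678, 0]) mirror([1, 0, 0]) rotate([0, atan2(175, 600), 0]) cube([44, 44, 625]);


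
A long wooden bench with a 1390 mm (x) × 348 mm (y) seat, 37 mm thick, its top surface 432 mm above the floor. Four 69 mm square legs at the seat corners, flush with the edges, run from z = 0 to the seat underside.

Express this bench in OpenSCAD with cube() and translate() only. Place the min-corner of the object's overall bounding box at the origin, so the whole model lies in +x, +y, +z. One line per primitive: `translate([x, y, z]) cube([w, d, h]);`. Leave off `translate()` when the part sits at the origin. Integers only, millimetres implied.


translate([0, 0, 395]) cube([1390, 348, 37]);
cube([69, 69, 395]);
translate([0, 279, 0]) cube([69, 69, 395]);
translate([1321, 0, 0]) cube([69, 69, 395]);
translate([1321, 279, 0]) cube([69, 69, 395]);


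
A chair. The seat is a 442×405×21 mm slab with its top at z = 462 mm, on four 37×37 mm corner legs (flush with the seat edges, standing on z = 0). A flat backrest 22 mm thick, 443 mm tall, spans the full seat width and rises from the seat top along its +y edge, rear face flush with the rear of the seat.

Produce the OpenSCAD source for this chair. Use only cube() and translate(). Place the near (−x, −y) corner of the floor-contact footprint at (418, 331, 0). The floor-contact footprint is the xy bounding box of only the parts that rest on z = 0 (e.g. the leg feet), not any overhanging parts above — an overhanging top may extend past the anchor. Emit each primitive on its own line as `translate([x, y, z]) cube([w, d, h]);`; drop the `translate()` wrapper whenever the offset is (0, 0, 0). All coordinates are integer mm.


translate([418, 331, 441]) cube([442, 405, 21]);
translate([418, 331, 0]) cube([37, 37, 441]);
translate([823, 331, 0]) cube([37, 37, 441]);
translate([418, 699, 0]) cube([37, 37, 441]);
translate([823, 699, 0]) cube([37, 37, 441]);
translate([418, 714, 462]) cube([442, 22, 443]);


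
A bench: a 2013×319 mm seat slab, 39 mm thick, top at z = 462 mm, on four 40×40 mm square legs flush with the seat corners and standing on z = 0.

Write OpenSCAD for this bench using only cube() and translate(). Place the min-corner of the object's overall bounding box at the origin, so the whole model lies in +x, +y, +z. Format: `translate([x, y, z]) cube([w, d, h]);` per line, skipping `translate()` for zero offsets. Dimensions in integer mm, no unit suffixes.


translate([0, 0, 423]) cube([2013, 319, 39]);
cube([40, 40, 423]);
translate([0, 279, 0]) cube([40, 40, 423]);
translate([1973, 0, 0]) cube([40, 40, 423]);
translate([1973, 279, 0]) cube([40, 40, 423]);


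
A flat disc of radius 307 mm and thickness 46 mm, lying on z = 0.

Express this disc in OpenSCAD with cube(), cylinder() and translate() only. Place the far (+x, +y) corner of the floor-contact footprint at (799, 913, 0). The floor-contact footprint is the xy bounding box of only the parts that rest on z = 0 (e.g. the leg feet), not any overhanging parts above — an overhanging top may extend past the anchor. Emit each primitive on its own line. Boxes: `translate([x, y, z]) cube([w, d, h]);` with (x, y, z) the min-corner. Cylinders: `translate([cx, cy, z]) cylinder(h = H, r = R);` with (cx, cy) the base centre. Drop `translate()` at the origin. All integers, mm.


translate([492, 606, 0]) cylinder(h = 46, r = 307);


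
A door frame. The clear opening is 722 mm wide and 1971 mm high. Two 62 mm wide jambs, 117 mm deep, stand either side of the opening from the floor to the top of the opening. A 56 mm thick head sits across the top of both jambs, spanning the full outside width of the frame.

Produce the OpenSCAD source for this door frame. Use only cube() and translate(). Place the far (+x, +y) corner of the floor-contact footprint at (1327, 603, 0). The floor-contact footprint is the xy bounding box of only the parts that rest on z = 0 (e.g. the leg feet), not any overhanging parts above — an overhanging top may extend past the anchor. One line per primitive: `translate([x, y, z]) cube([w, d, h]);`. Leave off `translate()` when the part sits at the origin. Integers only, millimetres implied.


translate([481, 486, 0]) cube([62, 117, 1971]);
translate([1265, 486, 0]) cube([62, 117, 1971]);
translate([481, 486, 1971]) cube([846, 117, 56]);


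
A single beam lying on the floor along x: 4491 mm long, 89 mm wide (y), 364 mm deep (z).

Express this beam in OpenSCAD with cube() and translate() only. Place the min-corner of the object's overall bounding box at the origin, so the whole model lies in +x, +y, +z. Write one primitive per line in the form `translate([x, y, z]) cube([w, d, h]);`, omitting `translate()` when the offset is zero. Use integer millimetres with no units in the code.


cube([4491, 89, 364]);


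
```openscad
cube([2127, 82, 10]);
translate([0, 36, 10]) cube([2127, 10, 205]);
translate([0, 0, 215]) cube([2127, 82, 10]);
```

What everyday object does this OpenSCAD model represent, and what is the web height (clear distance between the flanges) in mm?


An I-beam. The web height is 205 mm.

Two wide flanges with a thin centred web — an I-beam. Overall 225 mm minus two 10 mm flanges gives a web of 225 − 2·10 = 205 mm.


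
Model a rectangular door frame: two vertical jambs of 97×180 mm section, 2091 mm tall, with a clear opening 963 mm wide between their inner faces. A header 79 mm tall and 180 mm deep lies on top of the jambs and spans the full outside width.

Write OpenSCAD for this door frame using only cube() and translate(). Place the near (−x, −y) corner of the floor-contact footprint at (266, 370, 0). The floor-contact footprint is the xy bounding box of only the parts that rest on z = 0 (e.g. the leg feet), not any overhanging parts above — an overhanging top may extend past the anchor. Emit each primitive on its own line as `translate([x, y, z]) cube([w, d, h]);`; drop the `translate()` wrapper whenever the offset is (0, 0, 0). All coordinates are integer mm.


translate([266, 370, 0]) cube([97, 180, 2091]);
translate([1326, 370, 0]) cube([97, 180, 2091]);
translate([266, 370, 2091]) cube([1157, 180, 79]);


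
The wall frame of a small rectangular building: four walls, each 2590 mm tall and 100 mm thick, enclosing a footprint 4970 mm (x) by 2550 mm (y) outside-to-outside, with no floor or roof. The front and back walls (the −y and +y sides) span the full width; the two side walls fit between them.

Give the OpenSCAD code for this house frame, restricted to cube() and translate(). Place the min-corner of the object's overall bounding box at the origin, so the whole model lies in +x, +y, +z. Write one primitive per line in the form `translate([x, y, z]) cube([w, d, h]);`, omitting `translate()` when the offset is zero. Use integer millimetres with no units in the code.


cube([4970, 100, 2590]);
translate([0, 2450, 0]) cube([4970, 100, 2590]);
translate([0, 100, 0]) cube([100, 2350, 2590]);
translate([4870, 100, 0]) cube([100, 2350, 2590]);


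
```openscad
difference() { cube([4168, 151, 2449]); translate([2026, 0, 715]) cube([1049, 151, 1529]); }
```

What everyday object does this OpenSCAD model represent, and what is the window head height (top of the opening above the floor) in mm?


A wall with a window opening. The window head height is 2244 mm.

A wall with a rectangular opening subtracted — a window. Sill at z = 715, opening 1529 mm tall, so the head is at 715 + 1529 = 2244 mm.


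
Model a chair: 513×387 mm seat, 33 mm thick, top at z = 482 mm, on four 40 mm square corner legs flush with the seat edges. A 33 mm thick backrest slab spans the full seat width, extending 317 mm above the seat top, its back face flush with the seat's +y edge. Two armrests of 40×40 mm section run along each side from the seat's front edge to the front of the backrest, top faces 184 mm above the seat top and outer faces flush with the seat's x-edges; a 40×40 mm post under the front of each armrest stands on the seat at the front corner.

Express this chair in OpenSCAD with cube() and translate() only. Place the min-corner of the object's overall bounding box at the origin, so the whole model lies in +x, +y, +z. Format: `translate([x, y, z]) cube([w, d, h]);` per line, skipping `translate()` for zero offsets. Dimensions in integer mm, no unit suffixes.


translate([0, 0, 449]) cube([513, 387, 33]);
cube([40, 40, 449]);
translate([473, 0, 0]) cube([40, 40, 449]);
translate([0, 347, 0]) cube([40, 40, 449]);
translate([473, 347, 0]) cube([40, 40, 449]);
translate([0, 354, 482]) cube([513, 33, 317]);
translate([0, 0, 626]) cube([40, 354, 40]);
translate([473, 0, 626]) cube([40, 354, 40]);
translate([0, 0, 482]) cube([40, 40, 144]);
translate([473, 0, 482]) cube([40, 40, 144]);


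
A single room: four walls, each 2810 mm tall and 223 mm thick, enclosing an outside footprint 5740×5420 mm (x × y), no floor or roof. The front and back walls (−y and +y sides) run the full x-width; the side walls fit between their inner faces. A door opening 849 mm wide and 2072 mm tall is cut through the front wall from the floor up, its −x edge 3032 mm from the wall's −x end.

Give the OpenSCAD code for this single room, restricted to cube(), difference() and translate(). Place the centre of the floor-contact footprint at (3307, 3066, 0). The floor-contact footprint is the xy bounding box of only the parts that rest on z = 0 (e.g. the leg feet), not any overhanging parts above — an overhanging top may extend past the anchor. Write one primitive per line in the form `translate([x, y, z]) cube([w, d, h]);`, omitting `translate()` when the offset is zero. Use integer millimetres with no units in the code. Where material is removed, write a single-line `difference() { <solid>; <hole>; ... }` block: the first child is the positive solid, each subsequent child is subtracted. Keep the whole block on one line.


difference() { translate([437, 356, 0]) cube([5740, 223, 2810]); translate([3469, 356, 0]) cube([849, 223, 2072]); }
translate([437, 5553, 0]) cube([5740, 223, 2810]);
translate([437, 579, 0]) cube([223, 4974, 2810]);
translate([5954, 579, 0]) cube([223, 4974, 2810]);
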